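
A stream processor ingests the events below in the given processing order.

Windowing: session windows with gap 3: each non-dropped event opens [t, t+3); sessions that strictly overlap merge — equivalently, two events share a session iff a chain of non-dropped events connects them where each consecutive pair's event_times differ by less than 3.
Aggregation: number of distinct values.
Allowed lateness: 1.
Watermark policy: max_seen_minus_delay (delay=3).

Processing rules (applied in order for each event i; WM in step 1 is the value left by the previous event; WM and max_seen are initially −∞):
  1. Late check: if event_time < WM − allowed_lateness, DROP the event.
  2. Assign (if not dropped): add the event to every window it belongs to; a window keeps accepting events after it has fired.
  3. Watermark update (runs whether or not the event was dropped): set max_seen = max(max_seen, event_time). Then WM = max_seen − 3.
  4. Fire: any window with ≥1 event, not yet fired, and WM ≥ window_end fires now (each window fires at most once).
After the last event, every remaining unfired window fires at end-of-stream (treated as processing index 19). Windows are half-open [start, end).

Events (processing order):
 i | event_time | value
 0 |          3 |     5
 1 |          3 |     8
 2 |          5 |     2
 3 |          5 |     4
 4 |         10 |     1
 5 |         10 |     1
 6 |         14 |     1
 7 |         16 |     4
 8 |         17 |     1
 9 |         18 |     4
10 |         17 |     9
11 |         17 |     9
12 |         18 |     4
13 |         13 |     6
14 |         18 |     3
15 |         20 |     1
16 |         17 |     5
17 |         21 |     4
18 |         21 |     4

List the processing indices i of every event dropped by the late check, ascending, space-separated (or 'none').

13

i=0 t=3 v=5: → [3,6); WM=0
i=1 t=3 v=8: → [3,6); WM=0
i=2 t=5 v=2: → [3,8); WM=2
i=3 t=5 v=4: → [3,8); WM=2
i=4 t=10 v=1: → [10,13); WM=7
i=5 t=10 v=1: → [10,13); WM=7
i=6 t=14 v=1: → [14,17); WM=11
i=7 t=16 v=4: → [14,19); WM=13
i=8 t=17 v=1: → [14,20); WM=14
i=9 t=18 v=4: → [14,21); WM=15
i=10 t=17 v=9: → [14,21); WM=15
i=11 t=17 v=9: → [14,21); WM=15
i=12 t=18 v=4: → [14,21); WM=15
i=13 t=13 v=6: DROP (t<15-1); WM=15
i=14 t=18 v=3: → [14,21); WM=15
i=15 t=20 v=1: → [14,23); WM=17
i=16 t=17 v=5: → [14,23); WM=17
i=17 t=21 v=4: → [14,24); WM=18
i=18 t=21 v=4: → [14,24); WM=18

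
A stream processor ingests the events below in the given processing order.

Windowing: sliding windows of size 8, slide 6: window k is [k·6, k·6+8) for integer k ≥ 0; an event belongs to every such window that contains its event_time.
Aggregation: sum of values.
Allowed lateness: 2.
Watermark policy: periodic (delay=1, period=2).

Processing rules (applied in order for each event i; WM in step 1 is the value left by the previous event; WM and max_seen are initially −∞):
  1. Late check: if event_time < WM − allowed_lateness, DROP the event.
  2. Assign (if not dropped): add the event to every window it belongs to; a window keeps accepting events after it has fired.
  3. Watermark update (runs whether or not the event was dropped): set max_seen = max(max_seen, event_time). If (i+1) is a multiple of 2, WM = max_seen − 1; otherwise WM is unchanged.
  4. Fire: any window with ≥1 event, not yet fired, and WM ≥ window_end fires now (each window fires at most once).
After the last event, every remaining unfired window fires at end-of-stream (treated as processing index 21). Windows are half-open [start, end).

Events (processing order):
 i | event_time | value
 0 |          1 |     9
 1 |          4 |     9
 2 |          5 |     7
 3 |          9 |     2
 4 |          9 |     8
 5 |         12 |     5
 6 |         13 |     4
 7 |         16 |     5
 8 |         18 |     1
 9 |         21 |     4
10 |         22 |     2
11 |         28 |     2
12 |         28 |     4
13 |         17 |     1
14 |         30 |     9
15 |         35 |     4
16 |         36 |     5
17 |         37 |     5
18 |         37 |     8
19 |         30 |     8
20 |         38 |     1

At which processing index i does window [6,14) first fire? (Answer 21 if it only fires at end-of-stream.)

7

i=0 t=1 v=9: → [0,8); WM=−∞
i=1 t=4 v=9: → [0,8); WM=3
i=2 t=5 v=7: → [0,8); WM=3
i=3 t=9 v=2: → [6,14); WM=8; [0,8) fires=25
i=4 t=9 v=8: → [6,14); WM=8
i=5 t=12 v=5: → [12,20),[6,14); WM=11
i=6 t=13 v=4: → [12,20),[6,14); WM=11
i=7 t=16 v=5: → [12,20); WM=15; [6,14) fires=19
i=8 t=18 v=1: → [18,26),[12,20); WM=15
i=9 t=21 v=4: → [18,26); WM=20; [12,20) fires=15
i=10 t=22 v=2: → [18,26); WM=20
i=11 t=28 v=2: → [24,32); WM=27; [18,26) fires=7
i=12 t=28 v=4: → [24,32); WM=27
i=13 t=17 v=1: DROP (t<27-2); WM=27
i=14 t=30 v=9: → [30,38),[24,32); WM=27
i=15 t=35 v=4: → [30,38); WM=34; [24,32) fires=15
i=16 t=36 v=5: → [36,44),[30,38); WM=34
i=17 t=37 v=5: → [36,44),[30,38); WM=36
i=18 t=37 v=8: → [36,44),[30,38); WM=36
i=19 t=30 v=8: DROP (t<36-2); WM=36
i=20 t=38 v=1: → [36,44); WM=36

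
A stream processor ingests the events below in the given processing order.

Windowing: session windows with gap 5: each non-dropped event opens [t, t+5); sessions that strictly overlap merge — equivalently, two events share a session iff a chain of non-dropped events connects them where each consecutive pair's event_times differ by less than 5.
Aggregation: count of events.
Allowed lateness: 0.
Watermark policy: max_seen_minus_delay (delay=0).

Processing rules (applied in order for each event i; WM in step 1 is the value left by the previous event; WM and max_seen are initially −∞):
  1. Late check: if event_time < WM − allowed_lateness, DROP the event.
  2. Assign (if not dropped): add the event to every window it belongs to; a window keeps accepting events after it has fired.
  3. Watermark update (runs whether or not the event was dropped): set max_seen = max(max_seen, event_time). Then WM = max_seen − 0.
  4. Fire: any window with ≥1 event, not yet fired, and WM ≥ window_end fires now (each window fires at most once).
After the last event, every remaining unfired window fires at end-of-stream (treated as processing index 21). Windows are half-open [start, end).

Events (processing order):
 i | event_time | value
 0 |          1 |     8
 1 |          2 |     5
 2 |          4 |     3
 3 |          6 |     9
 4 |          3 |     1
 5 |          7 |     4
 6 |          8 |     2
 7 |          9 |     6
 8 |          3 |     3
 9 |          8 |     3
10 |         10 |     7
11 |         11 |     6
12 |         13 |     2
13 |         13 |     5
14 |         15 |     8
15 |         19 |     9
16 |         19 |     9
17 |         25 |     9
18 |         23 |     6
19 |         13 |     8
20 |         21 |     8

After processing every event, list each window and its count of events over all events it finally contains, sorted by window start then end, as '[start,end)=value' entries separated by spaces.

[1,24)=14 [25,30)=1

i=0 t=1 v=8: → [1,6); WM=1
i=1 t=2 v=5: → [1,7); WM=2
i=2 t=4 v=3: → [1,9); WM=4
i=3 t=6 v=9: → [1,11); WM=6
i=4 t=3 v=1: DROP (t<6-0); WM=6
i=5 t=7 v=4: → [1,12); WM=7
i=6 t=8 v=2: → [1,13); WM=8
i=7 t=9 v=6: → [1,14); WM=9
i=8 t=3 v=3: DROP (t<9-0); WM=9
i=9 t=8 v=3: DROP (t<9-0); WM=9
i=10 t=10 v=7: → [1,15); WM=10
i=11 t=11 v=6: → [1,16); WM=11
i=12 t=13 v=2: → [1,18); WM=13
i=13 t=13 v=5: → [1,18); WM=13
i=14 t=15 v=8: → [1,20); WM=15
i=15 t=19 v=9: → [1,24); WM=19
i=16 t=19 v=9: → [1,24); WM=19
i=17 t=25 v=9: → [25,30); WM=25
i=18 t=23 v=6: DROP (t<25-0); WM=25
i=19 t=13 v=8: DROP (t<25-0); WM=25
i=20 t=21 v=8: DROP (t<25-0); WM=25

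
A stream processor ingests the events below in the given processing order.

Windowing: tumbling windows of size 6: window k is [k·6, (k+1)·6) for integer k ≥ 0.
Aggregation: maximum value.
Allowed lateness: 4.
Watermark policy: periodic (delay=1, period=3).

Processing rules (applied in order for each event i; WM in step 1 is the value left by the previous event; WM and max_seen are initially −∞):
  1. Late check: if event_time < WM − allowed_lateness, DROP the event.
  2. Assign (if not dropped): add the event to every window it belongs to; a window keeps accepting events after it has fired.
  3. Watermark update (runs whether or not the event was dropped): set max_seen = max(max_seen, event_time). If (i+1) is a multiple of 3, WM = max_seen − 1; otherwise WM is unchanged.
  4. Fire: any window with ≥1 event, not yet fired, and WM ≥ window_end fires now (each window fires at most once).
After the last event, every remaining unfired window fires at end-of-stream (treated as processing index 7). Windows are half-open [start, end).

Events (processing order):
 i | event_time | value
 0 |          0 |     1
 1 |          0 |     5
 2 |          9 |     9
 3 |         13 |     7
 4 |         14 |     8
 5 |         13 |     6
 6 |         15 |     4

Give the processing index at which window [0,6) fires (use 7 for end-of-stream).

2

i=0 t=0 v=1: → [0,6); WM=−∞
i=1 t=0 v=5: → [0,6); WM=−∞
i=2 t=9 v=9: → [6,12); WM=8; [0,6) fires=5
i=3 t=13 v=7: → [12,18); WM=8
i=4 t=14 v=8: → [12,18); WM=8
i=5 t=13 v=6: → [12,18); WM=13; [6,12) fires=9
i=6 t=15 v=4: → [12,18); WM=13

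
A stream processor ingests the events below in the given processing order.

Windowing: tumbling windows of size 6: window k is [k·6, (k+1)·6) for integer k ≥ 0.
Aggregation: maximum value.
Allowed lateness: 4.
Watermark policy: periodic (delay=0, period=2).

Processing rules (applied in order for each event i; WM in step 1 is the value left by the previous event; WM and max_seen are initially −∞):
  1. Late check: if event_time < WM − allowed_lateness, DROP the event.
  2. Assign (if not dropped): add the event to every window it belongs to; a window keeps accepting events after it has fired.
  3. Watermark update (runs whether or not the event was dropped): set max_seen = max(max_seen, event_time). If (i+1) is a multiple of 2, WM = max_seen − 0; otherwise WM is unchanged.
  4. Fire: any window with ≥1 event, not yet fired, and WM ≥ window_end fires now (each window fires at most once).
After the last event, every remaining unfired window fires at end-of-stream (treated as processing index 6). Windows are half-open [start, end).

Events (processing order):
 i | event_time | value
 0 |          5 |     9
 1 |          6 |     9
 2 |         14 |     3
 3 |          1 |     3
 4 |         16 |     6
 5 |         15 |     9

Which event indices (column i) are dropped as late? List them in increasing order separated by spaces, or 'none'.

i=0 t=5 v=9: → [0,6); WM=−∞
i=1 t=6 v=9: → [6,12); WM=6; [0,6) fires=9
i=2 t=14 v=3: → [12,18); WM=6
i=3 t=1 v=3: DROP (t<6-4); WM=14; [6,12) fires=9
i=4 t=16 v=6: → [12,18); WM=14
i=5 t=15 v=9: → [12,18); WM=16

3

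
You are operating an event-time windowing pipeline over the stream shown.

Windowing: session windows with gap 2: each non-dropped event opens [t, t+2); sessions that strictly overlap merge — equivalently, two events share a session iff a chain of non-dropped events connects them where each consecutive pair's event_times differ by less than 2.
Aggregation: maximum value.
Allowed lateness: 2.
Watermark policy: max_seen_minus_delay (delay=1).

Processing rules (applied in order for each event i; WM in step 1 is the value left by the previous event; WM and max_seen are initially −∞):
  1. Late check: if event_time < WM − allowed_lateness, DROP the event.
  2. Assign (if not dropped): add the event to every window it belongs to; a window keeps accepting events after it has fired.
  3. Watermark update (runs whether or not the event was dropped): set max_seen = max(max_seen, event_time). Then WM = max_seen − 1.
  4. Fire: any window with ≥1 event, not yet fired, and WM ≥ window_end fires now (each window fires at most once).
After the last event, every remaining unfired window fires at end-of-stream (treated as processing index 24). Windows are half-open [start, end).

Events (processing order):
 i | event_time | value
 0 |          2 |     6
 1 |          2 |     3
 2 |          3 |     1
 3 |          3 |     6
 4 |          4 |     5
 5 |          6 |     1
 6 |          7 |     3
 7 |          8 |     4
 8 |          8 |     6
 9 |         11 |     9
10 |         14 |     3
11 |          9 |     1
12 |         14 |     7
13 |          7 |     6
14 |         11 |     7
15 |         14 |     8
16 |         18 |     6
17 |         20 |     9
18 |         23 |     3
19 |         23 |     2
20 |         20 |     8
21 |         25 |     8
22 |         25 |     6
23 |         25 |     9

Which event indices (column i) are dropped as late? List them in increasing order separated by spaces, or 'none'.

i=0 t=2 v=6: → [2,4); WM=1
i=1 t=2 v=3: → [2,4); WM=1
i=2 t=3 v=1: → [2,5); WM=2
i=3 t=3 v=6: → [2,5); WM=2
i=4 t=4 v=5: → [2,6); WM=3
i=5 t=6 v=1: → [6,8); WM=5
i=6 t=7 v=3: → [6,9); WM=6
i=7 t=8 v=4: → [6,10); WM=7
i=8 t=8 v=6: → [6,10); WM=7
i=9 t=11 v=9: → [11,13); WM=10
i=10 t=14 v=3: → [14,16); WM=13
i=11 t=9 v=1: DROP (t<13-2); WM=13
i=12 t=14 v=7: → [14,16); WM=13
i=13 t=7 v=6: DROP (t<13-2); WM=13
i=14 t=11 v=7: → [11,13); WM=13
i=15 t=14 v=8: → [14,16); WM=13
i=16 t=18 v=6: → [18,20); WM=17
i=17 t=20 v=9: → [20,22); WM=19
i=18 t=23 v=3: → [23,25); WM=22
i=19 t=23 v=2: → [23,25); WM=22
i=20 t=20 v=8: → [20,22); WM=22
i=21 t=25 v=8: → [25,27); WM=24
i=22 t=25 v=6: → [25,27); WM=24
i=23 t=25 v=9: → [25,27); WM=24

11 13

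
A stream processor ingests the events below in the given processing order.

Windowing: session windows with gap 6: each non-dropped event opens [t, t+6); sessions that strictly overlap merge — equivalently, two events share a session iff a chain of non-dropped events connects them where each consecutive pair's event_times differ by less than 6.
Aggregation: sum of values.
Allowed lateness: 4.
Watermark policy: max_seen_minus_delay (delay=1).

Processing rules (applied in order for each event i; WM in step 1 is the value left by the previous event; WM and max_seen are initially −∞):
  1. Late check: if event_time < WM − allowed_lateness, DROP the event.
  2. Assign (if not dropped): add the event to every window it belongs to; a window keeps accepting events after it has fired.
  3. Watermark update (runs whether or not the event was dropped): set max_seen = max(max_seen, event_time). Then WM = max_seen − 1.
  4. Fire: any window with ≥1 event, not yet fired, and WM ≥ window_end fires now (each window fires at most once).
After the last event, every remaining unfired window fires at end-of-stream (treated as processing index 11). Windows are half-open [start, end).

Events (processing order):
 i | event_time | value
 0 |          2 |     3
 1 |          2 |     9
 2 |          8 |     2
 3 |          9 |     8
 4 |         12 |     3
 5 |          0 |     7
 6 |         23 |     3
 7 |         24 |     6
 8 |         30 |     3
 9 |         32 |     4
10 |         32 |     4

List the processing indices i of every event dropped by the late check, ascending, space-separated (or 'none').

i=0 t=2 v=3: → [2,8); WM=1
i=1 t=2 v=9: → [2,8); WM=1
i=2 t=8 v=2: → [8,14); WM=7
i=3 t=9 v=8: → [8,15); WM=8
i=4 t=12 v=3: → [8,18); WM=11
i=5 t=0 v=7: DROP (t<11-4); WM=11
i=6 t=23 v=3: → [23,29); WM=22
i=7 t=24 v=6: → [23,30); WM=23
i=8 t=30 v=3: → [30,36); WM=29
i=9 t=32 v=4: → [30,38); WM=31
i=10 t=32 v=4: → [30,38); WM=31

5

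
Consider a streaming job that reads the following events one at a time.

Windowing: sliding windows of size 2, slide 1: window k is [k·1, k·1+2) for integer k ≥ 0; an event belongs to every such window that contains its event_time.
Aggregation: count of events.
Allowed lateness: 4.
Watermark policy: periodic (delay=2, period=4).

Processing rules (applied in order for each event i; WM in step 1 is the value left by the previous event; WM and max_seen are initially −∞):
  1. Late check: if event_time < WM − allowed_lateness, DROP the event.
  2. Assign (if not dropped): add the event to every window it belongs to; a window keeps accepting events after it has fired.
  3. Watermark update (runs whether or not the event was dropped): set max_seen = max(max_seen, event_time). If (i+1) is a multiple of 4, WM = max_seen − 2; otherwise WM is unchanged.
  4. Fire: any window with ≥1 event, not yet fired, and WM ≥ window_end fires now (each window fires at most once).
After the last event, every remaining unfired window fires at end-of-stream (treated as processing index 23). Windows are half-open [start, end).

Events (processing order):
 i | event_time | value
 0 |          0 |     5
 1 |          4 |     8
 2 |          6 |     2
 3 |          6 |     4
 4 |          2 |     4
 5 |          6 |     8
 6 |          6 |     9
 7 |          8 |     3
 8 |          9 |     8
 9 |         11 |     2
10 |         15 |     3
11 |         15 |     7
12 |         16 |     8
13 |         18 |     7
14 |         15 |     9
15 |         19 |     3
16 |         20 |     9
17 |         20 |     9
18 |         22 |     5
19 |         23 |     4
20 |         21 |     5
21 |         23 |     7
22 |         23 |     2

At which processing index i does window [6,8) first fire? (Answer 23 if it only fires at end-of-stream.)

i=0 t=0 v=5: → [0,2); WM=−∞
i=1 t=4 v=8: → [4,6),[3,5); WM=−∞
i=2 t=6 v=2: → [6,8),[5,7); WM=−∞
i=3 t=6 v=4: → [6,8),[5,7); WM=4; [0,2) fires=1
i=4 t=2 v=4: → [2,4),[1,3); WM=4; [1,3) fires=1 [2,4) fires=1
i=5 t=6 v=8: → [6,8),[5,7); WM=4
i=6 t=6 v=9: → [6,8),[5,7); WM=4
i=7 t=8 v=3: → [8,10),[7,9); WM=6; [3,5) fires=1 [4,6) fires=1
i=8 t=9 v=8: → [9,11),[8,10); WM=6
i=9 t=11 v=2: → [11,13),[10,12); WM=6
i=10 t=15 v=3: → [15,17),[14,16); WM=6
i=11 t=15 v=7: → [15,17),[14,16); WM=13; [5,7) fires=4 [6,8) fires=4 [7,9) fires=1 [8,10) fires=2 [9,11) fires=1 [10,12) fires=1 [11,13) fires=1
i=12 t=16 v=8: → [16,18),[15,17); WM=13
i=13 t=18 v=7: → [18,20),[17,19); WM=13
i=14 t=15 v=9: → [15,17),[14,16); WM=13
i=15 t=19 v=3: → [19,21),[18,20); WM=17; [14,16) fires=3 [15,17) fires=4
i=16 t=20 v=9: → [20,22),[19,21); WM=17
i=17 t=20 v=9: → [20,22),[19,21); WM=17
i=18 t=22 v=5: → [22,24),[21,23); WM=17
i=19 t=23 v=4: → [23,25),[22,24); WM=21; [16,18) fires=1 [17,19) fires=1 [18,20) fires=2 [19,21) fires=3
i=20 t=21 v=5: → [21,23),[20,22); WM=21
i=21 t=23 v=7: → [23,25),[22,24); WM=21
i=22 t=23 v=2: → [23,25),[22,24); WM=21

11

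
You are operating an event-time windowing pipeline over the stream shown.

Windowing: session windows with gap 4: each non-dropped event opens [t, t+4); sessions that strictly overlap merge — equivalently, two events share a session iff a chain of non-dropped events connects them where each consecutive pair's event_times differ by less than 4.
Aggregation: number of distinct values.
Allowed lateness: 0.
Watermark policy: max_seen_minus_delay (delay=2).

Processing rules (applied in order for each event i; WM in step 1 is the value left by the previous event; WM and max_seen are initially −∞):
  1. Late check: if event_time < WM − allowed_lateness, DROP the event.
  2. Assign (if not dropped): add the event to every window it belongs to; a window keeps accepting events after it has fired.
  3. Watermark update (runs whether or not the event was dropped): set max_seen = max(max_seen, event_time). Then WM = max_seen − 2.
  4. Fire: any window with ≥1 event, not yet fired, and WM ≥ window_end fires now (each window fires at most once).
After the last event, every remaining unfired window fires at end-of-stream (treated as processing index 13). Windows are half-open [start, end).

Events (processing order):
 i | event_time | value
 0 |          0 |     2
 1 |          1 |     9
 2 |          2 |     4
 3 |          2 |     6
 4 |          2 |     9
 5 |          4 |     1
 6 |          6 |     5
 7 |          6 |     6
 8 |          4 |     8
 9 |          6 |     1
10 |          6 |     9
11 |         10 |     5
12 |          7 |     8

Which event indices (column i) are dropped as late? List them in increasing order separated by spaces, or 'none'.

i=0 t=0 v=2: → [0,4); WM=-2
i=1 t=1 v=9: → [0,5); WM=-1
i=2 t=2 v=4: → [0,6); WM=0
i=3 t=2 v=6: → [0,6); WM=0
i=4 t=2 v=9: → [0,6); WM=0
i=5 t=4 v=1: → [0,8); WM=2
i=6 t=6 v=5: → [0,10); WM=4
i=7 t=6 v=6: → [0,10); WM=4
i=8 t=4 v=8: → [0,10); WM=4
i=9 t=6 v=1: → [0,10); WM=4
i=10 t=6 v=9: → [0,10); WM=4
i=11 t=10 v=5: → [10,14); WM=8
i=12 t=7 v=8: DROP (t<8-0); WM=8

12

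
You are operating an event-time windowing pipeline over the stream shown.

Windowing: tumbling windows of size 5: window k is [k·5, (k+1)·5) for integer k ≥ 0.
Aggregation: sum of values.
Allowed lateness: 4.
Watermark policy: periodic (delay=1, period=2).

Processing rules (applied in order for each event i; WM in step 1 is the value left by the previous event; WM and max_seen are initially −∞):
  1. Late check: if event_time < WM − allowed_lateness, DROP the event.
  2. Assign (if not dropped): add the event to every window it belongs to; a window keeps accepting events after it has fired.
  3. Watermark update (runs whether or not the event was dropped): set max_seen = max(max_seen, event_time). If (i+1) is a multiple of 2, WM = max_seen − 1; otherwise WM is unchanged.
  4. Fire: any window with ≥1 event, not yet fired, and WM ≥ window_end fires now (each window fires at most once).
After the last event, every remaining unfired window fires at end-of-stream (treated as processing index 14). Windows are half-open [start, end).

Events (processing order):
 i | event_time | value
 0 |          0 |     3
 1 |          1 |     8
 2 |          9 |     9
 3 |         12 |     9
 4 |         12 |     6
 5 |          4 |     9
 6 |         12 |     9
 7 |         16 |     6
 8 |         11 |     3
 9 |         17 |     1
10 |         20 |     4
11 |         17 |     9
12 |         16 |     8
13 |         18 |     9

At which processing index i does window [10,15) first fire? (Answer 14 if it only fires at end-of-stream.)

7

i=0 t=0 v=3: → [0,5); WM=−∞
i=1 t=1 v=8: → [0,5); WM=0
i=2 t=9 v=9: → [5,10); WM=0
i=3 t=12 v=9: → [10,15); WM=11; [0,5) fires=11 [5,10) fires=9
i=4 t=12 v=6: → [10,15); WM=11
i=5 t=4 v=9: DROP (t<11-4); WM=11
i=6 t=12 v=9: → [10,15); WM=11
i=7 t=16 v=6: → [15,20); WM=15; [10,15) fires=24
i=8 t=11 v=3: → [10,15); WM=15
i=9 t=17 v=1: → [15,20); WM=16
i=10 t=20 v=4: → [20,25); WM=16
i=11 t=17 v=9: → [15,20); WM=19
i=12 t=16 v=8: → [15,20); WM=19
i=13 t=18 v=9: → [15,20); WM=19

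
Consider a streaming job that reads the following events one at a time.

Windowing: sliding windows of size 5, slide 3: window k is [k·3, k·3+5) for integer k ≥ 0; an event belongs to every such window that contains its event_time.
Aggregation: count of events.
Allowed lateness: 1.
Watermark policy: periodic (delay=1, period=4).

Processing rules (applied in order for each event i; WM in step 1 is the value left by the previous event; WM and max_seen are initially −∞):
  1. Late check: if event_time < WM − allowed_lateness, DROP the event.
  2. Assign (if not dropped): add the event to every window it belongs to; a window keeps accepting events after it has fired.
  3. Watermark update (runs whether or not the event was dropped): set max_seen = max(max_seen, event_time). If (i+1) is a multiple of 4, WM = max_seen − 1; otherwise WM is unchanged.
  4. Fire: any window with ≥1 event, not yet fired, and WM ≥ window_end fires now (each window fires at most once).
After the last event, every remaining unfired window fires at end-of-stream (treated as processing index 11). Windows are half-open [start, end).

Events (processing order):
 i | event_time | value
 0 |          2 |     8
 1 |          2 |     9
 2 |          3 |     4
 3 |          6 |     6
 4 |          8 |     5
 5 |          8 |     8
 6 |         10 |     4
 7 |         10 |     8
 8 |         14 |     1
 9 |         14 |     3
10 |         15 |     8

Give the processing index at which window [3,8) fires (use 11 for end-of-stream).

7

i=0 t=2 v=8: → [0,5); WM=−∞
i=1 t=2 v=9: → [0,5); WM=−∞
i=2 t=3 v=4: → [3,8),[0,5); WM=−∞
i=3 t=6 v=6: → [6,11),[3,8); WM=5; [0,5) fires=3
i=4 t=8 v=5: → [6,11); WM=5
i=5 t=8 v=8: → [6,11); WM=5
i=6 t=10 v=4: → [9,14),[6,11); WM=5
i=7 t=10 v=8: → [9,14),[6,11); WM=9; [3,8) fires=2
i=8 t=14 v=1: → [12,17); WM=9
i=9 t=14 v=3: → [12,17); WM=9
i=10 t=15 v=8: → [15,20),[12,17); WM=9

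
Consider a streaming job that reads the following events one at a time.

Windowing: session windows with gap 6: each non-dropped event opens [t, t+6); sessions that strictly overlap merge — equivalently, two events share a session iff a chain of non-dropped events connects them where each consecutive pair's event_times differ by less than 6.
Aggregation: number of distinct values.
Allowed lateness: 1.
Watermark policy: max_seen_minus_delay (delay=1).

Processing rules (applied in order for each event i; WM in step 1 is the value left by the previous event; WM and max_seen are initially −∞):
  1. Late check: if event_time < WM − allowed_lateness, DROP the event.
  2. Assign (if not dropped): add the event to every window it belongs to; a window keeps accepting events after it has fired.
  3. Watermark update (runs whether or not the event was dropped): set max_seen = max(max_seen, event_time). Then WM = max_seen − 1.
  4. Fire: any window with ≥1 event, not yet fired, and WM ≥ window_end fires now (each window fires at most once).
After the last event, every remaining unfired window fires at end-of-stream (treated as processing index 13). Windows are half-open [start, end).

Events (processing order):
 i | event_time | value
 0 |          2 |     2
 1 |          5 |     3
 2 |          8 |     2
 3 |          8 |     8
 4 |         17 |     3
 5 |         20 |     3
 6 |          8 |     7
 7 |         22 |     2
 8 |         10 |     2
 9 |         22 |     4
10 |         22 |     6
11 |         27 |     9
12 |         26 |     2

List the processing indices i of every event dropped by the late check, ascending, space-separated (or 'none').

6 8

i=0 t=2 v=2: → [2,8); WM=1
i=1 t=5 v=3: → [2,11); WM=4
i=2 t=8 v=2: → [2,14); WM=7
i=3 t=8 v=8: → [2,14); WM=7
i=4 t=17 v=3: → [17,23); WM=16
i=5 t=20 v=3: → [17,26); WM=19
i=6 t=8 v=7: DROP (t<19-1); WM=19
i=7 t=22 v=2: → [17,28); WM=21
i=8 t=10 v=2: DROP (t<21-1); WM=21
i=9 t=22 v=4: → [17,28); WM=21
i=10 t=22 v=6: → [17,28); WM=21
i=11 t=27 v=9: → [17,33); WM=26
i=12 t=26 v=2: → [17,33); WM=26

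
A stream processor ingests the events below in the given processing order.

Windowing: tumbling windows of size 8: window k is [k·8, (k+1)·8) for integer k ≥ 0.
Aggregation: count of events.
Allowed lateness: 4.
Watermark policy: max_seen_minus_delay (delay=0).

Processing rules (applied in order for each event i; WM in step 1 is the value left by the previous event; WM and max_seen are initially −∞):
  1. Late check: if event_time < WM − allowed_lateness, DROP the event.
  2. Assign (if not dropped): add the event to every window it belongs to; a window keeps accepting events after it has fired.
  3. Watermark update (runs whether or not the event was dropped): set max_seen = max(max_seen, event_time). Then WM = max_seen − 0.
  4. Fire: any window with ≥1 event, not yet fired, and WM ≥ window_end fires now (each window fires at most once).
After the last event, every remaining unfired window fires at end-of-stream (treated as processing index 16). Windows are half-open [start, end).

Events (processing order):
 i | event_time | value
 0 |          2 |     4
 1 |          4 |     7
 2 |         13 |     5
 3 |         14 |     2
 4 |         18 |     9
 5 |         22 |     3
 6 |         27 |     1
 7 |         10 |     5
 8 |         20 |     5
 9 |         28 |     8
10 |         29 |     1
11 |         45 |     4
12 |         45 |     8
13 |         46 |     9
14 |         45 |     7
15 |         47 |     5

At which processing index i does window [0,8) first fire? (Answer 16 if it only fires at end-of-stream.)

2

i=0 t=2 v=4: → [0,8); WM=2
i=1 t=4 v=7: → [0,8); WM=4
i=2 t=13 v=5: → [8,16); WM=13; [0,8) fires=2
i=3 t=14 v=2: → [8,16); WM=14
i=4 t=18 v=9: → [16,24); WM=18; [8,16) fires=2
i=5 t=22 v=3: → [16,24); WM=22
i=6 t=27 v=1: → [24,32); WM=27; [16,24) fires=2
i=7 t=10 v=5: DROP (t<27-4); WM=27
i=8 t=20 v=5: DROP (t<27-4); WM=27
i=9 t=28 v=8: → [24,32); WM=28
i=10 t=29 v=1: → [24,32); WM=29
i=11 t=45 v=4: → [40,48); WM=45; [24,32) fires=3
i=12 t=45 v=8: → [40,48); WM=45
i=13 t=46 v=9: → [40,48); WM=46
i=14 t=45 v=7: → [40,48); WM=46
i=15 t=47 v=5: → [40,48); WM=47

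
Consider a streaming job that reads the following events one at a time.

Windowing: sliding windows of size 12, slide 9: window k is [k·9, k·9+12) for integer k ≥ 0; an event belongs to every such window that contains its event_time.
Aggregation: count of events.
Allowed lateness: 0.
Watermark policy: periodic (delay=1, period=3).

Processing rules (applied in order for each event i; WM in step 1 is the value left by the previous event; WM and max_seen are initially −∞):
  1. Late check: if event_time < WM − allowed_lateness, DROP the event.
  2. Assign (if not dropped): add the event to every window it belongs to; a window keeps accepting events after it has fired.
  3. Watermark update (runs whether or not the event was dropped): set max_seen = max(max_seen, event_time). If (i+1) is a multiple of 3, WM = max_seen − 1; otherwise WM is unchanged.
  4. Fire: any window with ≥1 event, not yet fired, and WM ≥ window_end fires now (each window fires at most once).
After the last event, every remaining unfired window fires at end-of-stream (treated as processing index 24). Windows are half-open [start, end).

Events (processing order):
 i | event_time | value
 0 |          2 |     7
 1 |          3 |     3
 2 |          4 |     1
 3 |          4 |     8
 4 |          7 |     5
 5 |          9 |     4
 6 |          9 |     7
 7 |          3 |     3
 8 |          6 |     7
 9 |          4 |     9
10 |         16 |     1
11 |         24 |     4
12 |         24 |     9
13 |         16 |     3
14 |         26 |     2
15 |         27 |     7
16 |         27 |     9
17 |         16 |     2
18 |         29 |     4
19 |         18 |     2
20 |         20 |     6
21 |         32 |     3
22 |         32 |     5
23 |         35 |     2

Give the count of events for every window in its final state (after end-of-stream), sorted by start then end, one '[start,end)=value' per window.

[0,12)=7 [9,21)=3 [18,30)=6 [27,39)=6

i=0 t=2 v=7: → [0,12); WM=−∞
i=1 t=3 v=3: → [0,12); WM=−∞
i=2 t=4 v=1: → [0,12); WM=3
i=3 t=4 v=8: → [0,12); WM=3
i=4 t=7 v=5: → [0,12); WM=3
i=5 t=9 v=4: → [9,21),[0,12); WM=8
i=6 t=9 v=7: → [9,21),[0,12); WM=8
i=7 t=3 v=3: DROP (t<8-0); WM=8
i=8 t=6 v=7: DROP (t<8-0); WM=8
i=9 t=4 v=9: DROP (t<8-0); WM=8
i=10 t=16 v=1: → [9,21); WM=8
i=11 t=24 v=4: → [18,30); WM=23; [0,12) fires=7 [9,21) fires=3
i=12 t=24 v=9: → [18,30); WM=23
i=13 t=16 v=3: DROP (t<23-0); WM=23
i=14 t=26 v=2: → [18,30); WM=25
i=15 t=27 v=7: → [27,39),[18,30); WM=25
i=16 t=27 v=9: → [27,39),[18,30); WM=25
i=17 t=16 v=2: DROP (t<25-0); WM=26
i=18 t=29 v=4: → [27,39),[18,30); WM=26
i=19 t=18 v=2: DROP (t<26-0); WM=26
i=20 t=20 v=6: DROP (t<26-0); WM=28
i=21 t=32 v=3: → [27,39); WM=28
i=22 t=32 v=5: → [27,39); WM=28
i=23 t=35 v=2: → [27,39); WM=34; [18,30) fires=6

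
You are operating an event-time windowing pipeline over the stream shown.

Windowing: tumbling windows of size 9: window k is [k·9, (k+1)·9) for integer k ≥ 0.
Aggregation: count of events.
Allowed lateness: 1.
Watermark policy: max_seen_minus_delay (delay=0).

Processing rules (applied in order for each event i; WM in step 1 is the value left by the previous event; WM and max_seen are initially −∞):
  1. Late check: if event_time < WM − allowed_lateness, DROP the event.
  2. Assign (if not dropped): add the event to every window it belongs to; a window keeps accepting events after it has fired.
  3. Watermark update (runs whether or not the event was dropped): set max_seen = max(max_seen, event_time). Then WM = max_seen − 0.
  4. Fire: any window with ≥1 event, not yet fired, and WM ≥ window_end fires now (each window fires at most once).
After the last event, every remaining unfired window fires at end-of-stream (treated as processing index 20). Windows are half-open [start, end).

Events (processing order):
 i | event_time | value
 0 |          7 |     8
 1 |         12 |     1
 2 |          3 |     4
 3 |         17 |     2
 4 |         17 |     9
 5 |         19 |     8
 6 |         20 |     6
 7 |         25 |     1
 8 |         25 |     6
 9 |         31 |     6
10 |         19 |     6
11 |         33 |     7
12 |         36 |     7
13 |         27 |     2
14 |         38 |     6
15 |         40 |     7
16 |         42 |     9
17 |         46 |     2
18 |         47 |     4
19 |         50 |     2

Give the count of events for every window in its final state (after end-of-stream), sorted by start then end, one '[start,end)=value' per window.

[0,9)=1 [9,18)=3 [18,27)=4 [27,36)=2 [36,45)=4 [45,54)=3

i=0 t=7 v=8: → [0,9); WM=7
i=1 t=12 v=1: → [9,18); WM=12; [0,9) fires=1
i=2 t=3 v=4: DROP (t<12-1); WM=12
i=3 t=17 v=2: → [9,18); WM=17
i=4 t=17 v=9: → [9,18); WM=17
i=5 t=19 v=8: → [18,27); WM=19; [9,18) fires=3
i=6 t=20 v=6: → [18,27); WM=20
i=7 t=25 v=1: → [18,27); WM=25
i=8 t=25 v=6: → [18,27); WM=25
i=9 t=31 v=6: → [27,36); WM=31; [18,27) fires=4
i=10 t=19 v=6: DROP (t<31-1); WM=31
i=11 t=33 v=7: → [27,36); WM=33
i=12 t=36 v=7: → [36,45); WM=36; [27,36) fires=2
i=13 t=27 v=2: DROP (t<36-1); WM=36
i=14 t=38 v=6: → [36,45); WM=38
i=15 t=40 v=7: → [36,45); WM=40
i=16 t=42 v=9: → [36,45); WM=42
i=17 t=46 v=2: → [45,54); WM=46; [36,45) fires=4
i=18 t=47 v=4: → [45,54); WM=47
i=19 t=50 v=2: → [45,54); WM=50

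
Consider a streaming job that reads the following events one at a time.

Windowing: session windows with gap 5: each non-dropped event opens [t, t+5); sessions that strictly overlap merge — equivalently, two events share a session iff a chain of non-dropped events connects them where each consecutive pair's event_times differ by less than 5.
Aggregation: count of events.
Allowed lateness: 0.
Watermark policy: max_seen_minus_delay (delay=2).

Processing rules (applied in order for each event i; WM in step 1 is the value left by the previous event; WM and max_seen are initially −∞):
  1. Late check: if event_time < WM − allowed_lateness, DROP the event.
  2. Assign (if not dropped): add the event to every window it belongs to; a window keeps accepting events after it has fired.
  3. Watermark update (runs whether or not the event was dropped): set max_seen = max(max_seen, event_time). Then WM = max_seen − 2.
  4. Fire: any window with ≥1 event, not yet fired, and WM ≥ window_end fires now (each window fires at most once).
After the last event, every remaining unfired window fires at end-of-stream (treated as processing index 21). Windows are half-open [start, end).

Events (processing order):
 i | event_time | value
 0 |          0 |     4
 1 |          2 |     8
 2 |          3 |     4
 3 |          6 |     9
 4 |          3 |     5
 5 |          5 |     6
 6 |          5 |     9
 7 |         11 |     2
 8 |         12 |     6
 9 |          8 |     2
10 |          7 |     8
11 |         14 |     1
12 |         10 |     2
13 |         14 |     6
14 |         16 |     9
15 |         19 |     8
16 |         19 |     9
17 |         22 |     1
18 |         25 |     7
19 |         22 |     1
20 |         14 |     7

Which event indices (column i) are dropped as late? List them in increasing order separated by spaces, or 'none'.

4 9 10 12 19 20

i=0 t=0 v=4: → [0,5); WM=-2
i=1 t=2 v=8: → [0,7); WM=0
i=2 t=3 v=4: → [0,8); WM=1
i=3 t=6 v=9: → [0,11); WM=4
i=4 t=3 v=5: DROP (t<4-0); WM=4
i=5 t=5 v=6: → [0,11); WM=4
i=6 t=5 v=9: → [0,11); WM=4
i=7 t=11 v=2: → [11,16); WM=9
i=8 t=12 v=6: → [11,17); WM=10
i=9 t=8 v=2: DROP (t<10-0); WM=10
i=10 t=7 v=8: DROP (t<10-0); WM=10
i=11 t=14 v=1: → [11,19); WM=12
i=12 t=10 v=2: DROP (t<12-0); WM=12
i=13 t=14 v=6: → [11,19); WM=12
i=14 t=16 v=9: → [11,21); WM=14
i=15 t=19 v=8: → [11,24); WM=17
i=16 t=19 v=9: → [11,24); WM=17
i=17 t=22 v=1: → [11,27); WM=20
i=18 t=25 v=7: → [11,30); WM=23
i=19 t=22 v=1: DROP (t<23-0); WM=23
i=20 t=14 v=7: DROP (t<23-0); WM=23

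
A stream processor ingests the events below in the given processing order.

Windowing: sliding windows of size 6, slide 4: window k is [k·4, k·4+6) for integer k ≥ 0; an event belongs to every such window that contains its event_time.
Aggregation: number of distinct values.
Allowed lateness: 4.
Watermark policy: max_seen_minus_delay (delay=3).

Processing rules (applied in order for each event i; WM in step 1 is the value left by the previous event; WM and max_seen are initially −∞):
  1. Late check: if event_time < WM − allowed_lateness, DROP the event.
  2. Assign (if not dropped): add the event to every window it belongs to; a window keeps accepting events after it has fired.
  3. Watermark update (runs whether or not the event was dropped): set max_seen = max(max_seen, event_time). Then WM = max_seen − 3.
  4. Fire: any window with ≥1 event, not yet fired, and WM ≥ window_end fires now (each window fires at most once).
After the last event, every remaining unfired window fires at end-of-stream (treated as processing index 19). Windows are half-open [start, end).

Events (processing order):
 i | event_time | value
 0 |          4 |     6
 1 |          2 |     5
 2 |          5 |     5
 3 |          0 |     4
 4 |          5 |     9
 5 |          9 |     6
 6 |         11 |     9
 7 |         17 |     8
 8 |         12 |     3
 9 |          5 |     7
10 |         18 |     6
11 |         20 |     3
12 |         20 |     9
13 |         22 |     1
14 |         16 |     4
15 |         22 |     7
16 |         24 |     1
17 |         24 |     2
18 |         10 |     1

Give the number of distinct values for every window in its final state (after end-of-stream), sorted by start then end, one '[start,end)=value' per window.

[0,6)=4 [4,10)=3 [8,14)=3 [12,18)=3 [16,22)=5 [20,26)=5 [24,30)=2

i=0 t=4 v=6: → [4,10),[0,6); WM=1
i=1 t=2 v=5: → [0,6); WM=1
i=2 t=5 v=5: → [4,10),[0,6); WM=2
i=3 t=0 v=4: → [0,6); WM=2
i=4 t=5 v=9: → [4,10),[0,6); WM=2
i=5 t=9 v=6: → [8,14),[4,10); WM=6; [0,6) fires=4
i=6 t=11 v=9: → [8,14); WM=8
i=7 t=17 v=8: → [16,22),[12,18); WM=14; [4,10) fires=3 [8,14) fires=2
i=8 t=12 v=3: → [12,18),[8,14); WM=14
i=9 t=5 v=7: DROP (t<14-4); WM=14
i=10 t=18 v=6: → [16,22); WM=15
i=11 t=20 v=3: → [20,26),[16,22); WM=17
i=12 t=20 v=9: → [20,26),[16,22); WM=17
i=13 t=22 v=1: → [20,26); WM=19; [12,18) fires=2
i=14 t=16 v=4: → [16,22),[12,18); WM=19
i=15 t=22 v=7: → [20,26); WM=19
i=16 t=24 v=1: → [24,30),[20,26); WM=21
i=17 t=24 v=2: → [24,30),[20,26); WM=21
i=18 t=10 v=1: DROP (t<21-4); WM=21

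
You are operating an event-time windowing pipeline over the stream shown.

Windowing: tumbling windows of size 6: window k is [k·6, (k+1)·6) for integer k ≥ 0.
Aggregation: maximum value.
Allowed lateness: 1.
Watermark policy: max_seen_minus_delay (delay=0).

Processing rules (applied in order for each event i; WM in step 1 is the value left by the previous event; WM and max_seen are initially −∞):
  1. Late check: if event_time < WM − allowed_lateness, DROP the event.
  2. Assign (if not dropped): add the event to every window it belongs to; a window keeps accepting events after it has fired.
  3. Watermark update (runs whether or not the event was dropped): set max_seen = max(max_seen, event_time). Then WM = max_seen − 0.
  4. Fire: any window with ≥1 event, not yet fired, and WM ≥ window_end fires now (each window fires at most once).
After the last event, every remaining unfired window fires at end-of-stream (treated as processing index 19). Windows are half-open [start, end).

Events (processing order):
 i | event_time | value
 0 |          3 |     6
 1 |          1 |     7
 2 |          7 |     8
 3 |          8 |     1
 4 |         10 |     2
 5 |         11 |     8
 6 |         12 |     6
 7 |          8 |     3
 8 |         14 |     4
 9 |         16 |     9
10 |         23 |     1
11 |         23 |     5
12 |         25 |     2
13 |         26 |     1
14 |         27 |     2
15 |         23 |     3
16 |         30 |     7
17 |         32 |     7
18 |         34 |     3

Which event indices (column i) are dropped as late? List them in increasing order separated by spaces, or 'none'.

i=0 t=3 v=6: → [0,6); WM=3
i=1 t=1 v=7: DROP (t<3-1); WM=3
i=2 t=7 v=8: → [6,12); WM=7; [0,6) fires=6
i=3 t=8 v=1: → [6,12); WM=8
i=4 t=10 v=2: → [6,12); WM=10
i=5 t=11 v=8: → [6,12); WM=11
i=6 t=12 v=6: → [12,18); WM=12; [6,12) fires=8
i=7 t=8 v=3: DROP (t<12-1); WM=12
i=8 t=14 v=4: → [12,18); WM=14
i=9 t=16 v=9: → [12,18); WM=16
i=10 t=23 v=1: → [18,24); WM=23; [12,18) fires=9
i=11 t=23 v=5: → [18,24); WM=23
i=12 t=25 v=2: → [24,30); WM=25; [18,24) fires=5
i=13 t=26 v=1: → [24,30); WM=26
i=14 t=27 v=2: → [24,30); WM=27
i=15 t=23 v=3: DROP (t<27-1); WM=27
i=16 t=30 v=7: → [30,36); WM=30; [24,30) fires=2
i=17 t=32 v=7: → [30,36); WM=32
i=18 t=34 v=3: → [30,36); WM=34

1 7 15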